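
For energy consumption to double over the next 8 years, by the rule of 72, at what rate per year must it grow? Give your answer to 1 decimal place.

72 / 8 ≈ 9.00, so about 9.0% per year.

approximately 9.0%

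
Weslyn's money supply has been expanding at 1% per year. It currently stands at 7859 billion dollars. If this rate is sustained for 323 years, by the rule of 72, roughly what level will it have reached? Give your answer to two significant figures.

approximately 180000 billion dollars

Doubling time ≈ 72/1 = 72.00 years.
323 years is 323/72.00 ≈ 4.49 doublings, a factor of 2^4.49 ≈ 22.47.
7859 × 22.47 ≈ 180000 billion dollars.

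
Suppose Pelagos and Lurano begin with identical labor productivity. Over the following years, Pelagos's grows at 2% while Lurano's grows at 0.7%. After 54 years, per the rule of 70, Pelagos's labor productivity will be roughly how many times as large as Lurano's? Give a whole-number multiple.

≈ 2 times

Only the 1.3-point difference matters.
70/1.3 ≈ 53.85 years per doubling of the ratio; 54 years gives 1.00 doublings, so ≈ 2×.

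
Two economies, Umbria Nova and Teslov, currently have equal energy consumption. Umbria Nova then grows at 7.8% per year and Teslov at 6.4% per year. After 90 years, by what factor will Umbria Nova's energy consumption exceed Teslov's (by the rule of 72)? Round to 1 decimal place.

Only the 1.4-point difference matters.
72/1.4 ≈ 51.43 years per doubling of the ratio; 90 years gives 1.75 doublings, so ≈ 3.4×.

around 3.4 times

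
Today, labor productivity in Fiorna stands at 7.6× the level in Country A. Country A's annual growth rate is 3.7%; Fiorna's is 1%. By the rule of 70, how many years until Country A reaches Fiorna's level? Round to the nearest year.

about 76 years

Country A gains on Fiorna at 3.7% − 1% = 2.7 points a year.
At that relative rate the gap halves every 70/2.7 ≈ 25.93 years.
A 7.6× gap takes log₂(7.6) ≈ 2.93 halvings to close: 2.93 × 25.93 ≈ 76 years.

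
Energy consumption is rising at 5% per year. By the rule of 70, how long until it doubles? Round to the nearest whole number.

70/5 ≈ 14.00, so it doubles roughly every 14 years.

roughly 14 years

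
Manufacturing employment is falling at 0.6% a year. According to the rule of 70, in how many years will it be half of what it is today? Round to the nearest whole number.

The rule works in reverse for decay: 70/0.6 ≈ 116.67 years to halve.

approximately 117 years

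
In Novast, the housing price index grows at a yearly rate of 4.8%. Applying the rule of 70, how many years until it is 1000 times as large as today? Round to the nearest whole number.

145 years

At 4.8% it doubles every 70/4.8 ≈ 14.58 years.
1000× is log₂ 1000 ≈ 9.97 doublings, so ≈ 9.97 × 14.58 = 145 years.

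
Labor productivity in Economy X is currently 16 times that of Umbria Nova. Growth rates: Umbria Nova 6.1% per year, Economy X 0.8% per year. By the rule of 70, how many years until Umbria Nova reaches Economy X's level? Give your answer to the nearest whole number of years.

Umbria Nova gains on Economy X at 6.1% − 0.8% = 5.3 points a year.
At that relative rate the gap halves every 70/5.3 ≈ 13.21 years.
A 16 times gap closes after 4 halvings: 4 × 13.21 ≈ 53 years.

≈ 53 years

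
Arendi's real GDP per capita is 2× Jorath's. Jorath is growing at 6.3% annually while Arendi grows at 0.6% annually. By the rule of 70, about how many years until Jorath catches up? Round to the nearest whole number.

roughly 12 years

Jorath gains on Arendi at 6.3% − 0.6% = 5.7 points a year.
At that relative rate the gap halves every 70/5.7 ≈ 12.28 years.
A 2× gap closes after 1 halving: 1 × 12.28 ≈ 12 years.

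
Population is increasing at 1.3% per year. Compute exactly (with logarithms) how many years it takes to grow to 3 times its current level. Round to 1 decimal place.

85.1 years

t = ln(3) / ln(1 + 0.013) = 1.0986 / 0.012916 ≈ 85.06.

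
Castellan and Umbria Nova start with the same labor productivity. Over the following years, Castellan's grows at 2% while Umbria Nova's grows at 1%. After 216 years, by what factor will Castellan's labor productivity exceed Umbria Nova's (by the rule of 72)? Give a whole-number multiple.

around 8 times

Rate gap = 2% − 1% = 1 point.
The ratio doubles every 72/1 ≈ 72.00 years.
216/72.00 ≈ 3.00 doublings → ratio ≈ 2^3.00 ≈ 8.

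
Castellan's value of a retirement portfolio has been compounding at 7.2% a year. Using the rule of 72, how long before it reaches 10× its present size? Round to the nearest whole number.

roughly 33 years

At 7.2% it doubles every 72/7.2 ≈ 10.00 years.
10× is log₂ 10 ≈ 3.32 doublings, so ≈ 3.32 × 10.00 = 33 years.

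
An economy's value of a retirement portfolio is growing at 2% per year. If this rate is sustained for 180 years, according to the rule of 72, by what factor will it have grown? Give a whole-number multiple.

around 32 times

72/2 ≈ 36.00 years per doubling.
180 years fits 5 doublings: 2^5 = 32.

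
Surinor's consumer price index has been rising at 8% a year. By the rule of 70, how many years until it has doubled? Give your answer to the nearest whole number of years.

Doubling time ≈ 70 / 8 = 8.75 years.

9 years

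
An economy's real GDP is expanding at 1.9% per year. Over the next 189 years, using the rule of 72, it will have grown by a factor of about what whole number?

around 32 times

Doubling time ≈ 72/1.9 = 37.89 years.
189/37.89 ≈ 5 doublings, so about 2^5 = 32×.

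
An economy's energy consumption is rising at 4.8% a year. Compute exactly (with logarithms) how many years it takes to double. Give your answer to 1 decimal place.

t = ln(2) / ln(1 + 0.048) = 0.6931 / 0.046884 ≈ 14.78.

14.8 years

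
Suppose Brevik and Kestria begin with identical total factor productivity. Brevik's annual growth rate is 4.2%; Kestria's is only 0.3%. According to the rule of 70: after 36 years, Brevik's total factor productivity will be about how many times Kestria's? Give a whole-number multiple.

Only the 3.9-point difference matters.
70/3.9 ≈ 17.95 years per doubling of the ratio; 36 years gives 2.01 doublings, so ≈ 4×.

4 times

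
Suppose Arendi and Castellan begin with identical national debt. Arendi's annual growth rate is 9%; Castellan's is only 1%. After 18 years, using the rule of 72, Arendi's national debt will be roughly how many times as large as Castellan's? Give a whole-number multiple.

Only the 8-point difference matters.
72/8 ≈ 9.00 years per doubling of the ratio; 18 years gives 2.00 doublings, so ≈ 4×.

approximately 4 times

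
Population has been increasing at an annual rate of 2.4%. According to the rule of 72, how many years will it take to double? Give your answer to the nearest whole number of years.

about 30 years

At 2.4%, doubling takes about 72/2.4 = 30.00 years.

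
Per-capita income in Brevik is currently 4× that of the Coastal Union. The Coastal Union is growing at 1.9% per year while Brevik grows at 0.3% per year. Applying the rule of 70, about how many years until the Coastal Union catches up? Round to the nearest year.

The growth-rate gap is 1.9% − 0.3% = 1.6 percentage points.
So the ratio between them halves every 70/1.6 ≈ 43.75 years.
A 4× gap closes after 2 halvings: 2 × 43.75 ≈ 88 years.

88 years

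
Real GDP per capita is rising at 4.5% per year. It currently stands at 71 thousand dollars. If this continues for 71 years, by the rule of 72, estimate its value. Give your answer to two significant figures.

It doubles every 72/4.5 ≈ 16.00 years, so 71 years is 4.44 doublings.
2^4.44 ≈ 21.71; 71 × 21.71 ≈ 1500 thousand dollars.

≈ 1500 thousand dollars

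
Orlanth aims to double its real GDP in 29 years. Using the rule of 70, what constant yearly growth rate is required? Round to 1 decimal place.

70 / 29 ≈ 2.41, so about 2.4% per year.

roughly 2.4%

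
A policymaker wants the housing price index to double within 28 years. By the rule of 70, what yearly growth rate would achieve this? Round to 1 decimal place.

roughly 2.5% per year

70 / 28 ≈ 2.50, so about 2.5% per year.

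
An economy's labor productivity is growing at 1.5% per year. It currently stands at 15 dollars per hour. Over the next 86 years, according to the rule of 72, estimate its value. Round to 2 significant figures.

Doubling time ≈ 72/1.5 = 48.00 years.
86 years is 86/48.00 ≈ 1.79 doublings, a factor of 2^1.79 ≈ 3.46.
15 × 3.46 ≈ 52 dollars per hour.

≈ 52 dollars per hour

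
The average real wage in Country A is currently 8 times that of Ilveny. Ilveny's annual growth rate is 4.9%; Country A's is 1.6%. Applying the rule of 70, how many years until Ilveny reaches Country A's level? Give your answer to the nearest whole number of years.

approximately 64 years

Ilveny gains on Country A at 4.9% − 1.6% = 3.3 points a year.
At that relative rate the gap halves every 70/3.3 ≈ 21.21 years.
An 8 times gap closes after 3 halvings: 3 × 21.21 ≈ 64 years.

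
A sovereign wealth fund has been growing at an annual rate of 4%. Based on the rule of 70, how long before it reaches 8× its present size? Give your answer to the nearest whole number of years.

At 4% it doubles every 70/4 ≈ 17.50 years.
Getting to 8× needs 3 doublings: 3 × 17.50 ≈ 53 years.

around 53 years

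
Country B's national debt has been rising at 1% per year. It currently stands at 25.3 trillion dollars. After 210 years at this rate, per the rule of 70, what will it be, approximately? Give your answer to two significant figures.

Doubling time ≈ 70/1 = 70.00 years.
210 years is 210/70.00 ≈ 3.00 doublings, a factor of 2^3.00 ≈ 8.00.
25.3 × 8.00 ≈ 200 trillion dollars.

approximately 200 trillion dollars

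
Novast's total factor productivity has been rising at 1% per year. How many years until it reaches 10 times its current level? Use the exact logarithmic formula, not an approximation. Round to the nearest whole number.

231 years

t = ln(10) / ln(1 + 0.01) = 2.3026 / 0.009950 ≈ 231.42.
≈ 231 years.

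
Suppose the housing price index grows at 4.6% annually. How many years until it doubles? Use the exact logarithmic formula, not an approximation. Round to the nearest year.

t = ln(2) / ln(1 + 0.046) = 0.6931 / 0.044973 ≈ 15.41.
≈ 15 years.

15 years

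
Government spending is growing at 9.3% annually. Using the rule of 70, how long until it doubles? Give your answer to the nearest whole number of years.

approximately 8 years

70/9.3 ≈ 7.53, so it doubles roughly every 8 years.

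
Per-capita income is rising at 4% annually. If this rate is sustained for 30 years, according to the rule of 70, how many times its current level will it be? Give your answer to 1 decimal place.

Doubling time ≈ 70/4 = 17.50 years.
30 years / 17.50 ≈ 1.71 doublings → factor 2^1.71 ≈ 3.3.

3.3 times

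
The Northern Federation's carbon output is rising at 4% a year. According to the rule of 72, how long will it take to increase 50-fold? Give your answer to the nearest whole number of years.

One doubling takes 72/4 = 18.00 years.
50× is log₂ 50 ≈ 5.64 doublings, so ≈ 5.64 × 18.00 = 102 years.

roughly 102 years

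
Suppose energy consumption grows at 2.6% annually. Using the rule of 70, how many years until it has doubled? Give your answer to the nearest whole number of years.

roughly 27 years

70/2.6 ≈ 26.92, so it doubles roughly every 27 years.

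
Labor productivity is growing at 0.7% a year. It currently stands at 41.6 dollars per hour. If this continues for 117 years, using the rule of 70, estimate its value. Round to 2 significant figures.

about 94 dollars per hour

Doubling time ≈ 70/0.7 = 100.00 years.
117 years is 117/100.00 ≈ 1.17 doublings, a factor of 2^1.17 ≈ 2.25.
41.6 × 2.25 ≈ 94 dollars per hour.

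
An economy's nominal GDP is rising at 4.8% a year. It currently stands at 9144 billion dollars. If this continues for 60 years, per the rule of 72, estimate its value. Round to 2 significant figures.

around 150000 billion dollars

Doubling time ≈ 72/4.8 = 15.00 years.
60 years is 60/15.00 ≈ 4.00 doublings, a factor of 2^4.00 ≈ 16.00.
9144 × 16.00 ≈ 150000 billion dollars.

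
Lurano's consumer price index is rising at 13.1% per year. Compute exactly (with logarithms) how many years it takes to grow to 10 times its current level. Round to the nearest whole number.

t = ln(10) / ln(1 + 0.131) = 2.3026 / 0.123102 ≈ 18.70.
≈ 19 years.

19 years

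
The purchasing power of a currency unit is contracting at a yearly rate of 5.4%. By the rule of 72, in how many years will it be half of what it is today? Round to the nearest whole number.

≈ 13 years

Falling at 5.4%, it halves about every 72/5.4 = 13.33 years.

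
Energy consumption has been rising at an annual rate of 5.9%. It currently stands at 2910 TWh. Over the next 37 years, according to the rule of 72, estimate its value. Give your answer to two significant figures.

24000 TWh

It doubles every 72/5.9 ≈ 12.20 years, so 37 years is 3.03 doublings.
2^3.03 ≈ 8.17; 2910 × 8.17 ≈ 24000 TWh.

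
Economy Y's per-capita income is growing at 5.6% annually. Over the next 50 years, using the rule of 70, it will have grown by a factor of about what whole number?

Doubling time ≈ 70/5.6 = 12.50 years.
50/12.50 ≈ 4 doublings, so about 2^4 = 16×.

≈ 16 times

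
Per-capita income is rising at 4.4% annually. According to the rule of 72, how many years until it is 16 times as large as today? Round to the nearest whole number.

At 4.4% it doubles every 72/4.4 ≈ 16.36 years.
Getting to 16× needs 4 doublings: 4 × 16.36 ≈ 65 years.

approximately 65 years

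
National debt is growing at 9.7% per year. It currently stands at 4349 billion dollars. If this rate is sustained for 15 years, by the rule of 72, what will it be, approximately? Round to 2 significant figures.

It doubles every 72/9.7 ≈ 7.42 years, so 15 years is 2.02 doublings.
2^2.02 ≈ 4.06; 4349 × 4.06 ≈ 18000 billion dollars.

around 18000 billion dollars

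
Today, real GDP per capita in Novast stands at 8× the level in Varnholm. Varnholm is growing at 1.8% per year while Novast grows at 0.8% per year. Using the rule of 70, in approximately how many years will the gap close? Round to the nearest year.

≈ 210 years

What matters is the difference: 1 pp.
Rule of 70 on the gap: the ratio halves every 70/1 ≈ 70.00 years.
An 8× gap closes after 3 halvings: 3 × 70.00 ≈ 210 years.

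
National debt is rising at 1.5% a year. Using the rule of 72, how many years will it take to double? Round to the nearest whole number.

72/1.5 ≈ 48.00, so it doubles roughly every 48 years.

about 48 years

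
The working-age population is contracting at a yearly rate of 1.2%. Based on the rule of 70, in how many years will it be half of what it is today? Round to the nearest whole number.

about 58 years

The rule works in reverse for decay: 70/1.2 ≈ 58.33 years to halve.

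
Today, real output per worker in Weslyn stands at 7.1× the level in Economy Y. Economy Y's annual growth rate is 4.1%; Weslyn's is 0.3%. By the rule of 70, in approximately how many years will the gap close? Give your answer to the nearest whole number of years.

What matters is the difference: 3.8 pp.
Rule of 70 on the gap: the ratio halves every 70/3.8 ≈ 18.42 years.
A 7.1× gap takes log₂(7.1) ≈ 2.83 halvings to close: 2.83 × 18.42 ≈ 52 years.

around 52 years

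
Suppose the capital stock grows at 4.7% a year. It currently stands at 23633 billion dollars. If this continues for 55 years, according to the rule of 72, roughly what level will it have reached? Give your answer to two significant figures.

It doubles every 72/4.7 ≈ 15.32 years, so 55 years is 3.59 doublings.
2^3.59 ≈ 12.04; 23633 × 12.04 ≈ 280000 billion dollars.

roughly 280000 billion dollars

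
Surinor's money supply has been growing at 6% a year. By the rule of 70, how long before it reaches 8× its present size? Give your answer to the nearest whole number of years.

roughly 35 years

Doubling time ≈ 70/6 = 11.67 years.
8 = 2^3, so 3 doublings → 35 years.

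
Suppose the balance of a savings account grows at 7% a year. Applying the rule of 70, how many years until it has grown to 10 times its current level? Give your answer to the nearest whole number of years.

At 7% it doubles every 70/7 ≈ 10.00 years.
Reaching 10× takes log₂(10) ≈ 3.32 doublings.
3.32 × 10.00 ≈ 33 years.

around 33 years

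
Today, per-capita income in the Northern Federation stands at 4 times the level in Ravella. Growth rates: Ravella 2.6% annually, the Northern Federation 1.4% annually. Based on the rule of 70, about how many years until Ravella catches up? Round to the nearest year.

approximately 117 years

The growth-rate gap is 2.6% − 1.4% = 1.2 percentage points.
So the ratio between them halves every 70/1.2 ≈ 58.33 years.
A 4 times gap closes after 2 halvings: 2 × 58.33 ≈ 117 years.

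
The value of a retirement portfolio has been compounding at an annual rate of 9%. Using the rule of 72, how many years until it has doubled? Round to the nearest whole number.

about 8 years

Doubling time ≈ 72 / 9 = 8.00 years.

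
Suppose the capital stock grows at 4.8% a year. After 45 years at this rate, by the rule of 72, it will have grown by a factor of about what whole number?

At 4.8% one doubling takes ≈ 15.00 years; 45 years is 3 of them, so ×8.

≈ 8 times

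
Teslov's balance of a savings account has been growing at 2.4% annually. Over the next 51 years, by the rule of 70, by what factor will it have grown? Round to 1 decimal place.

Doubles every ≈ 29.17 years (70/2.4).
51 years is 1.75 doublings; 2^1.75 ≈ 3.4×.

roughly 3.4 times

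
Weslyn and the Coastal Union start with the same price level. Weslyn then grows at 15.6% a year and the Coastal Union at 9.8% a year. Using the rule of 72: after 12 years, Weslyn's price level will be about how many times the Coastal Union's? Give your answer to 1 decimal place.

Only the 5.8-point difference matters.
72/5.8 ≈ 12.41 years per doubling of the ratio; 12 years gives 0.97 doublings, so ≈ 2.0×.

around 2.0 times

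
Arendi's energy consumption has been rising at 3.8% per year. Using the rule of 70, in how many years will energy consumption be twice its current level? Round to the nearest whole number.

70/3.8 ≈ 18.42, so it doubles roughly every 18 years.

18 years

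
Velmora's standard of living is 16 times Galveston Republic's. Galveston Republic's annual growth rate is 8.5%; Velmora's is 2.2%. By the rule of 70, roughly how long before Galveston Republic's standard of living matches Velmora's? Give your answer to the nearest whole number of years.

Galveston Republic gains on Velmora at 8.5% − 2.2% = 6.3 points a year.
At that relative rate the gap halves every 70/6.3 ≈ 11.11 years.
A 16 times gap closes after 4 halvings: 4 × 11.11 ≈ 44 years.

roughly 44 years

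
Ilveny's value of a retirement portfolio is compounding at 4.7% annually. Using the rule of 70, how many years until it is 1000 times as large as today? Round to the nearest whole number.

Doubling time ≈ 70/4.7 = 14.89 years.
1000× is log₂ 1000 ≈ 9.97 doublings, so ≈ 9.97 × 14.89 = 148 years.

about 148 years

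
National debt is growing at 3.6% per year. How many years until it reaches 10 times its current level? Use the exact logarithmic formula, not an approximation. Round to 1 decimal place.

t = ln(10) / ln(1 + 0.036) = 2.3026 / 0.035367 ≈ 65.11.

65.1 years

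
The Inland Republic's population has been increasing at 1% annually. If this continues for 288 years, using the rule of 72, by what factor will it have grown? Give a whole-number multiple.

At 1% one doubling takes ≈ 72.00 years; 288 years is 4 of them, so ×16.

≈ 16 times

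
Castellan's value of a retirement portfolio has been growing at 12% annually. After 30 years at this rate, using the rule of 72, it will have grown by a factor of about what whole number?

roughly 32 times

At 12% one doubling takes ≈ 6.00 years; 30 years is 5 of them, so ×32.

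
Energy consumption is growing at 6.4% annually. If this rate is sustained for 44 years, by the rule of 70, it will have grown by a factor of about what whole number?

roughly 16 times

At 6.4% one doubling takes ≈ 10.94 years; 44 years is 4 of them, so ×16.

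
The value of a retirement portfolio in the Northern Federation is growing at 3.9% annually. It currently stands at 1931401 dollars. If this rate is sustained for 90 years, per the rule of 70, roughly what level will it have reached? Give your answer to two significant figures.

Doubling time ≈ 70/3.9 = 17.95 years.
90 years is 90/17.95 ≈ 5.01 doublings, a factor of 2^5.01 ≈ 32.22.
1931401 × 32.22 ≈ 62000000 dollars.

62000000 dollars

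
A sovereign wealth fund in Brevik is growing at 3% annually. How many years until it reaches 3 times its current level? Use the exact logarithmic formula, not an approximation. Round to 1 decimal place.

37.2 years

t = ln(3) / ln(1 + 0.03) = 1.0986 / 0.029559 ≈ 37.17.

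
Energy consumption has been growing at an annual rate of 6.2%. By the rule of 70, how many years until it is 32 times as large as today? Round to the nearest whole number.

roughly 56 years

At 6.2% it doubles every 70/6.2 ≈ 11.29 years.
32 = 2^5, so 5 doublings → 56 years.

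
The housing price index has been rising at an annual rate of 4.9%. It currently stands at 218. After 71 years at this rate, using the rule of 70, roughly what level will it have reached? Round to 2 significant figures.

6800

Doubling time ≈ 70/4.9 = 14.29 years.
71 years is 71/14.29 ≈ 4.97 doublings, a factor of 2^4.97 ≈ 31.34.
218 × 31.34 ≈ 6800.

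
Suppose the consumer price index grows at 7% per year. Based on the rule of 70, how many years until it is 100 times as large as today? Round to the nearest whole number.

Doubling time ≈ 70/7 = 10.00 years.
Reaching 100× takes log₂(100) ≈ 6.64 doublings.
6.64 × 10.00 ≈ 66 years.

≈ 66 years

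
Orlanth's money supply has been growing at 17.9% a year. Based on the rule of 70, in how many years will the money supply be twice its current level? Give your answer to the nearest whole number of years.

70/17.9 ≈ 3.91, so it doubles roughly every 4 years.

approximately 4 years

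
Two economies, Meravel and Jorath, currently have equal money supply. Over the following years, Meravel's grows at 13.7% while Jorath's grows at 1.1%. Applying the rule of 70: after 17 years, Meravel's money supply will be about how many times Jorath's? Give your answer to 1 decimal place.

Meravel pulls ahead at 12.6 pp per year, so the ratio doubles every 70/12.6 ≈ 5.56 years.
In 17 years that's 3.06 doublings: 2^3.06 ≈ 8.3.

around 8.3 times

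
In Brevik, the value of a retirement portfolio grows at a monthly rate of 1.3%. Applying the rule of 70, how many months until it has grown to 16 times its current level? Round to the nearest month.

≈ 215 months

Doubling time ≈ 70/1.3 = 53.85 months.
16 = 2^4, so 4 doublings → 215 months.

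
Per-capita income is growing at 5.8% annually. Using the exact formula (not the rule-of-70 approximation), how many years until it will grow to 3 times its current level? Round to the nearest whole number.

t = ln(3) / ln(1 + 0.058) = 1.0986 / 0.056380 ≈ 19.49.
≈ 19 years.

19 years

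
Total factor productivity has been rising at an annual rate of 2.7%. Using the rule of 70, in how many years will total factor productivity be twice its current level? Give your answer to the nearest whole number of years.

≈ 26 years

Doubling time ≈ 70 / 2.7 = 25.93 years.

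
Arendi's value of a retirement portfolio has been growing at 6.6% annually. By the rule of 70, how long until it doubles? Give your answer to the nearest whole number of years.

around 11 years

Doubling time ≈ 70 / 6.6 = 10.61 years.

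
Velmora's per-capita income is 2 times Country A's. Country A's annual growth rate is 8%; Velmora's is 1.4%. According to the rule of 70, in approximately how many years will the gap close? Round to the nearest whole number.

Country A gains on Velmora at 8% − 1.4% = 6.6 points a year.
At that relative rate the gap halves every 70/6.6 ≈ 10.61 years.
A 2 times gap closes after 1 halving: 1 × 10.61 ≈ 11 years.

around 11 years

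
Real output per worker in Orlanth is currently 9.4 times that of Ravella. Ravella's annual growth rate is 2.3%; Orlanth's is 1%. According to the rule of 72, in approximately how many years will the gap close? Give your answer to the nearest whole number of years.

The growth-rate gap is 2.3% − 1% = 1.3 percentage points.
So the ratio between them halves every 72/1.3 ≈ 55.38 years.
A 9.4 times gap takes log₂(9.4) ≈ 3.23 halvings to close: 3.23 × 55.38 ≈ 179 years.

approximately 179 years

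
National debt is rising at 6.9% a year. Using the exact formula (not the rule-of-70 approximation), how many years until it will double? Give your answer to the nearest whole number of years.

t = ln(2) / ln(1 + 0.069) = 0.6931 / 0.066724 ≈ 10.39.
≈ 10 years.

10 years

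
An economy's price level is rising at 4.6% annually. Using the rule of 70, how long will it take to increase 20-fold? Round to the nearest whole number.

Doubling time ≈ 70/4.6 = 15.22 years.
20× is log₂ 20 ≈ 4.32 doublings, so ≈ 4.32 × 15.22 = 66 years.

around 66 years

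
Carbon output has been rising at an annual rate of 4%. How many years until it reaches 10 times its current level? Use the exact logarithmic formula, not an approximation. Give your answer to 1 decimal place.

58.7 years

t = ln(10) / ln(1 + 0.04) = 2.3026 / 0.039221 ≈ 58.71.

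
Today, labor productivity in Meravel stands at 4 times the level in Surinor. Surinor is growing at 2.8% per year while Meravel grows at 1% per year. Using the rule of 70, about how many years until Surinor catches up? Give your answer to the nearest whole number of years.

about 78 years

What matters is the difference: 1.8 pp.
Rule of 70 on the gap: the ratio halves every 70/1.8 ≈ 38.89 years.
A 4 times gap closes after 2 halvings: 2 × 38.89 ≈ 78 years.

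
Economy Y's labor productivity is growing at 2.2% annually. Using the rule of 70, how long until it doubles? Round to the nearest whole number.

approximately 32 years

70/2.2 ≈ 31.82, so it doubles roughly every 32 years.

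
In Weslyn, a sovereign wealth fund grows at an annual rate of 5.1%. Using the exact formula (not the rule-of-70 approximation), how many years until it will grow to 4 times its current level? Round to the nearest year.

t = ln(4) / ln(1 + 0.051) = 1.3863 / 0.049742 ≈ 27.87.
≈ 28 years.

28 years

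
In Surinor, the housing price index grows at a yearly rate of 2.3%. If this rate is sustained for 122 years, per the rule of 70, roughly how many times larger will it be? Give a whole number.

At 2.3% one doubling takes ≈ 30.43 years; 122 years is 4 of them, so ×16.

16 times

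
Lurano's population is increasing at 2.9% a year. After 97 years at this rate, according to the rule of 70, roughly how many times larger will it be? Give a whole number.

roughly 16 times

70/2.9 ≈ 24.14 years per doubling.
97 years fits 4 doublings: 2^4 = 16.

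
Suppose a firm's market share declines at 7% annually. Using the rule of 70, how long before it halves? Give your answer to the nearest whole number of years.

The rule works in reverse for decay: 70/7 ≈ 10.00 years to halve.

approximately 10 years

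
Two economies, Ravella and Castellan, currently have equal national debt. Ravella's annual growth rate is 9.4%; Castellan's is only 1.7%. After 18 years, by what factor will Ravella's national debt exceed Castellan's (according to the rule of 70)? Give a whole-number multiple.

Only the 7.7-point difference matters.
70/7.7 ≈ 9.09 years per doubling of the ratio; 18 years gives 1.98 doublings, so ≈ 4×.

4 times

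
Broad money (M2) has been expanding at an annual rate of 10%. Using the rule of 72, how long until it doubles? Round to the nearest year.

72/10 ≈ 7.20, so it doubles roughly every 7 years.

roughly 7 years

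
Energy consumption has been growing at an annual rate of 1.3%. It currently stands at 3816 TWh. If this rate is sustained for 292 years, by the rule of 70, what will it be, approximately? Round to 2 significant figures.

approximately 160000 TWh

Doubling time ≈ 70/1.3 = 53.85 years.
292 years is 292/53.85 ≈ 5.42 doublings, a factor of 2^5.42 ≈ 42.81.
3816 × 42.81 ≈ 160000 TWh.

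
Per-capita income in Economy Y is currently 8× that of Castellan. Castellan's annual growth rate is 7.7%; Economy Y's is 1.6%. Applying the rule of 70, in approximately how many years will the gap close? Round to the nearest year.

about 34 years

Castellan gains on Economy Y at 7.7% − 1.6% = 6.1 points a year.
At that relative rate the gap halves every 70/6.1 ≈ 11.48 years.
An 8× gap closes after 3 halvings: 3 × 11.48 ≈ 34 years.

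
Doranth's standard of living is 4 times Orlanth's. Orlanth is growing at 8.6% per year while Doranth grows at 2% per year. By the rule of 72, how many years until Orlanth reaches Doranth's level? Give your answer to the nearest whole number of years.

about 22 years

The growth-rate gap is 8.6% − 2% = 6.6 percentage points.
So the ratio between them halves every 72/6.6 ≈ 10.91 years.
A 4 times gap closes after 2 halvings: 2 × 10.91 ≈ 22 years.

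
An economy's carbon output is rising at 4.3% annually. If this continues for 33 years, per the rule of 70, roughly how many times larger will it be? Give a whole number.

At 4.3% one doubling takes ≈ 16.28 years; 33 years is 2 of them, so ×4.

roughly 4 times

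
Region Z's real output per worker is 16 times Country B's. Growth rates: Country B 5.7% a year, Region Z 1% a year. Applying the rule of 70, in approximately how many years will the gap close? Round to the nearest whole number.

about 60 years

Country B gains on Region Z at 5.7% − 1% = 4.7 points a year.
At that relative rate the gap halves every 70/4.7 ≈ 14.89 years.
A 16 times gap closes after 4 halvings: 4 × 14.89 ≈ 60 years.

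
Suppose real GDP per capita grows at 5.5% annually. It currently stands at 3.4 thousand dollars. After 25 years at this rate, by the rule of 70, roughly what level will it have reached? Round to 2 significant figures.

approximately 13 thousand dollars

Doubling time ≈ 70/5.5 = 12.73 years.
25 years is 25/12.73 ≈ 1.96 doublings, a factor of 2^1.96 ≈ 3.89.
3.4 × 3.89 ≈ 13 thousand dollars.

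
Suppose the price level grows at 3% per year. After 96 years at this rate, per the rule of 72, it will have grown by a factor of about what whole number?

At 3% one doubling takes ≈ 24.00 years; 96 years is 4 of them, so ×16.

≈ 16 times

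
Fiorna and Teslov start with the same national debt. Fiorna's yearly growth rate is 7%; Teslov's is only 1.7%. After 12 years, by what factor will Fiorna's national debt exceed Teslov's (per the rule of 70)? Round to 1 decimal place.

roughly 1.9 times

Only the 5.3-point difference matters.
70/5.3 ≈ 13.21 years per doubling of the ratio; 12 years gives 0.91 doublings, so ≈ 1.9×.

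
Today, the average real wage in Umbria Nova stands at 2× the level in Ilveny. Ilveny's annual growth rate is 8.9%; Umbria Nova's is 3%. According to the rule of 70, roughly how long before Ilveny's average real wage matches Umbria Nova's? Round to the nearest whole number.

≈ 12 years

The growth-rate gap is 8.9% − 3% = 5.9 percentage points.
So the ratio between them halves every 70/5.9 ≈ 11.86 years.
A 2× gap closes after 1 halving: 1 × 11.86 ≈ 12 years.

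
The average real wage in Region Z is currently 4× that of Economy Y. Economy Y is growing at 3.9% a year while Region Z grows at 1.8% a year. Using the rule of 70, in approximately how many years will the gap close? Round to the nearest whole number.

The growth-rate gap is 3.9% − 1.8% = 2.1 percentage points.
So the ratio between them halves every 70/2.1 ≈ 33.33 years.
A 4× gap closes after 2 halvings: 2 × 33.33 ≈ 67 years.

67 years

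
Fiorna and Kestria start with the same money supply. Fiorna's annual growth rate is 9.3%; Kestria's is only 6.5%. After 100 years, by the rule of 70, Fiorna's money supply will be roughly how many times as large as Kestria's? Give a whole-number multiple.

Fiorna pulls ahead at 2.8 pp per year, so the ratio doubles every 70/2.8 ≈ 25.00 years.
In 100 years that's 4.00 doublings: 2^4.00 ≈ 16.

about 16 times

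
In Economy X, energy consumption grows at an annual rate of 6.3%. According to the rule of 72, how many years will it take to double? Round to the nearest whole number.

approximately 11 years

Doubling time ≈ 72 / 6.3 = 11.43 years.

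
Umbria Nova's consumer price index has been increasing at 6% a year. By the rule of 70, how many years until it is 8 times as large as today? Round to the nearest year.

Doubling time ≈ 70/6 = 11.67 years.
8× is 3 doublings, so 3 × 11.67 ≈ 35 years.

35 years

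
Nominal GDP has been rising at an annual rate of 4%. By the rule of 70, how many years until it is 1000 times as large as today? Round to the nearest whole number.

around 174 years

One doubling takes 70/4 = 17.50 years.
1000× is log₂ 1000 ≈ 9.97 doublings, so ≈ 9.97 × 17.50 = 174 years.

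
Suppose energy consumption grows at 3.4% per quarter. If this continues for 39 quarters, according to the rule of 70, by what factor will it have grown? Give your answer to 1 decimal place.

Doubling time ≈ 70/3.4 = 20.59 quarters.
39 quarters / 20.59 ≈ 1.89 doublings → factor 2^1.89 ≈ 3.7.

roughly 3.7 times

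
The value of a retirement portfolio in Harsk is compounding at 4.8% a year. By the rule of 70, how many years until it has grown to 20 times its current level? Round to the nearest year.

At 4.8% it doubles every 70/4.8 ≈ 14.58 years.
Reaching 20× takes log₂(20) ≈ 4.32 doublings.
4.32 × 14.58 ≈ 63 years.

approximately 63 years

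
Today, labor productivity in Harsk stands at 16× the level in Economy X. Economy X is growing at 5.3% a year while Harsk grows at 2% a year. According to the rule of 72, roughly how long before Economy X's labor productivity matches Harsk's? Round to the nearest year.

Economy X gains on Harsk at 5.3% − 2% = 3.3 points a year.
At that relative rate the gap halves every 72/3.3 ≈ 21.82 years.
A 16× gap closes after 4 halvings: 4 × 21.82 ≈ 87 years.

approximately 87 years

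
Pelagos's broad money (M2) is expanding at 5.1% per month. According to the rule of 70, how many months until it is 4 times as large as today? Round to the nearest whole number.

about 27 months

One doubling takes 70/5.1 = 13.73 months.
4 = 2^2, so 2 doublings → 27 months.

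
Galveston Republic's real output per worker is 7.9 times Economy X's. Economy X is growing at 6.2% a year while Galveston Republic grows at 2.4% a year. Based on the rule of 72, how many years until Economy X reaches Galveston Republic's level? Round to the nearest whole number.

roughly 56 years

The growth-rate gap is 6.2% − 2.4% = 3.8 percentage points.
So the ratio between them halves every 72/3.8 ≈ 18.95 years.
A 7.9 times gap takes log₂(7.9) ≈ 2.98 halvings to close: 2.98 × 18.95 ≈ 56 years.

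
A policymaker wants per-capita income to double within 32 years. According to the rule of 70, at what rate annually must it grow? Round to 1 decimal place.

70 / 32 ≈ 2.19, so about 2.2% annually.

about 2.2%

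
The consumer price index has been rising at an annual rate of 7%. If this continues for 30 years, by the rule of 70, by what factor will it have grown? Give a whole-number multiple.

roughly 8 times

70/7 ≈ 10.00 years per doubling.
30 years fits 3 doublings: 2^3 = 8.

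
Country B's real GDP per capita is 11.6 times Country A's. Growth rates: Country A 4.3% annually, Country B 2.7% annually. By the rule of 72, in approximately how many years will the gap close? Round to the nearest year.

What matters is the difference: 1.6 pp.
Rule of 72 on the gap: the ratio halves every 72/1.6 ≈ 45.00 years.
An 11.6 times gap takes log₂(11.6) ≈ 3.54 halvings to close: 3.54 × 45.00 ≈ 159 years.

159 years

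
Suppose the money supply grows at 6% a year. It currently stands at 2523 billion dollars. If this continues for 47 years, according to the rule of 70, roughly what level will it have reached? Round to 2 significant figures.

Doubling time ≈ 70/6 = 11.67 years.
47 years is 47/11.67 ≈ 4.03 doublings, a factor of 2^4.03 ≈ 16.34.
2523 × 16.34 ≈ 41000 billion dollars.

approximately 41000 billion dollars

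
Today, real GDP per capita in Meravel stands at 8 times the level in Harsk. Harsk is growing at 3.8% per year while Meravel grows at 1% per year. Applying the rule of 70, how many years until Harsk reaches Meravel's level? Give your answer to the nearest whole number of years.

Harsk gains on Meravel at 3.8% − 1% = 2.8 points a year.
At that relative rate the gap halves every 70/2.8 ≈ 25.00 years.
An 8 times gap closes after 3 halvings: 3 × 25.00 ≈ 75 years.

approximately 75 years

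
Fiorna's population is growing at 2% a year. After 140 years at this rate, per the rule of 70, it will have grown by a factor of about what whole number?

about 16 times

At 2% one doubling takes ≈ 35.00 years; 140 years is 4 of them, so ×16.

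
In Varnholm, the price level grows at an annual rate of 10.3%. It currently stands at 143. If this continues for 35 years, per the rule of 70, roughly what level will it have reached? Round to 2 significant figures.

5100

It doubles every 70/10.3 ≈ 6.80 years, so 35 years is 5.15 doublings.
2^5.15 ≈ 35.51; 143 × 35.51 ≈ 5100.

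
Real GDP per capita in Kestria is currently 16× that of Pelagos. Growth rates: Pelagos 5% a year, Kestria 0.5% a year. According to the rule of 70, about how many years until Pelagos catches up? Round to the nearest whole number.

Pelagos gains on Kestria at 5% − 0.5% = 4.5 points a year.
At that relative rate the gap halves every 70/4.5 ≈ 15.56 years.
A 16× gap closes after 4 halvings: 4 × 15.56 ≈ 62 years.

about 62 years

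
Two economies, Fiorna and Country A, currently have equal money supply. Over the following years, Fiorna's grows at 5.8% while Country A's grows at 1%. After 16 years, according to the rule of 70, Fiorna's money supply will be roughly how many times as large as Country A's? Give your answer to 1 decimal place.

about 2.1 times

Fiorna pulls ahead at 4.8 pp per year, so the ratio doubles every 70/4.8 ≈ 14.58 years.
In 16 years that's 1.10 doublings: 2^1.10 ≈ 2.1.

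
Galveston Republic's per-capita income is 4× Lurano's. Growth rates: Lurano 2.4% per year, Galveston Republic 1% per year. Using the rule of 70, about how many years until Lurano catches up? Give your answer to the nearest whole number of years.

≈ 100 years

What matters is the difference: 1.4 pp.
Rule of 70 on the gap: the ratio halves every 70/1.4 ≈ 50.00 years.
A 4× gap closes after 2 halvings: 2 × 50.00 ≈ 100 years.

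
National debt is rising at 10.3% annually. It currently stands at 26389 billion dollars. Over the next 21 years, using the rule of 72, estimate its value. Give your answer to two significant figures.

Doubling time ≈ 72/10.3 = 6.99 years.
21 years is 21/6.99 ≈ 3.00 doublings, a factor of 2^3.00 ≈ 8.00.
26389 × 8.00 ≈ 210000 billion dollars.

≈ 210000 billion dollars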